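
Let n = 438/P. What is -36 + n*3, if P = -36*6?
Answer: -505/12 ≈ -42.083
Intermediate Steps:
P = -216
n = -73/36 (n = 438/(-216) = 438*(-1/216) = -73/36 ≈ -2.0278)
-36 + n*3 = -36 - 73/36*3 = -36 - 73/12 = -505/12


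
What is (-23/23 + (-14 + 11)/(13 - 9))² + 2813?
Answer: 45057/16 ≈ 2816.1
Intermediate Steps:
(-23/23 + (-14 + 11)/(13 - 9))² + 2813 = (-23*1/23 - 3/4)² + 2813 = (-1 - 3*¼)² + 2813 = (-1 - ¾)² + 2813 = (-7/4)² + 2813 = 49/16 + 2813 = 45057/16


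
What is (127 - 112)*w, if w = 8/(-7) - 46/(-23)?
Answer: 90/7 ≈ 12.857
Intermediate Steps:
w = 6/7 (w = 8*(-⅐) - 46*(-1/23) = -8/7 + 2 = 6/7 ≈ 0.85714)
(127 - 112)*w = (127 - 112)*(6/7) = 15*(6/7) = 90/7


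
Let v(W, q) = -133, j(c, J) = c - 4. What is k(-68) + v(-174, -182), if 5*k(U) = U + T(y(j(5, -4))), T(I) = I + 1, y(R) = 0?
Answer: -732/5 ≈ -146.40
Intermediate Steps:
j(c, J) = -4 + c
T(I) = 1 + I
k(U) = ⅕ + U/5 (k(U) = (U + (1 + 0))/5 = (U + 1)/5 = (1 + U)/5 = ⅕ + U/5)
k(-68) + v(-174, -182) = (⅕ + (⅕)*(-68)) - 133 = (⅕ - 68/5) - 133 = -67/5 - 133 = -732/5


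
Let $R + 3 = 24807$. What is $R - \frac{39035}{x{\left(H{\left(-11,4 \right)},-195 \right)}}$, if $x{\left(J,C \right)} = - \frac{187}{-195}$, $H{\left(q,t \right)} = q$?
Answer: $- \frac{2973477}{187} \approx -15901.0$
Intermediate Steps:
$R = 24804$ ($R = -3 + 24807 = 24804$)
$x{\left(J,C \right)} = \frac{187}{195}$ ($x{\left(J,C \right)} = \left(-187\right) \left(- \frac{1}{195}\right) = \frac{187}{195}$)
$R - \frac{39035}{x{\left(H{\left(-11,4 \right)},-195 \right)}} = 24804 - \frac{39035}{\frac{187}{195}} = 24804 - 39035 \cdot \frac{195}{187} = 24804 - \frac{7611825}{187} = - \frac{2973477}{187}$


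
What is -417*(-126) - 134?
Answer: 52408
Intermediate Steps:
-417*(-126) - 134 = 52542 - 134 = 52408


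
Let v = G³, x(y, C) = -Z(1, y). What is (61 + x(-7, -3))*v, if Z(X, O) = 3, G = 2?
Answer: 464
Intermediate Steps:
x(y, C) = -3 (x(y, C) = -1*3 = -3)
v = 8 (v = 2³ = 8)
(61 + x(-7, -3))*v = (61 - 3)*8 = 58*8 = 464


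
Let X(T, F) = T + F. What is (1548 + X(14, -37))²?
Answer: 2325625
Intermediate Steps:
X(T, F) = F + T
(1548 + X(14, -37))² = (1548 + (-37 + 14))² = (1548 - 23)² = 1525² = 2325625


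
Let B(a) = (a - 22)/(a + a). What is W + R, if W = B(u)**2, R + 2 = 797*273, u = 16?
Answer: 55700233/256 ≈ 2.1758e+5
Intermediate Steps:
R = 217579 (R = -2 + 797*273 = -2 + 217581 = 217579)
B(a) = (-22 + a)/(2*a) (B(a) = (-22 + a)/((2*a)) = (-22 + a)*(1/(2*a)) = (-22 + a)/(2*a))
W = 9/256 (W = ((1/2)*(-22 + 16)/16)**2 = ((1/2)*(1/16)*(-6))**2 = (-3/16)**2 = 9/256 ≈ 0.035156)
W + R = 9/256 + 217579 = 55700233/256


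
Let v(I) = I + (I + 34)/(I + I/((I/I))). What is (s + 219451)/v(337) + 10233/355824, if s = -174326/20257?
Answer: 118458845929313765/182207579006768 ≈ 650.13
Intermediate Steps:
s = -174326/20257 (s = -174326*1/20257 = -174326/20257 ≈ -8.6057)
v(I) = I + (34 + I)/(2*I) (v(I) = I + (34 + I)/(I + I/1) = I + (34 + I)/(I + I*1) = I + (34 + I)/(I + I) = I + (34 + I)/((2*I)) = I + (34 + I)*(1/(2*I)) = I + (34 + I)/(2*I))
(s + 219451)/v(337) + 10233/355824 = (-174326/20257 + 219451)/(1/2 + 337 + 17/337) + 10233/355824 = 4445244581/(20257*(1/2 + 337 + 17*(1/337))) + 10233*(1/355824) = 4445244581/(20257*(1/2 + 337 + 17/337)) + 1137/39536 = 4445244581/(20257*(227509/674)) + 1137/39536 = (4445244581/20257)*(674/227509) + 1137/39536 = 2996094847594/4608649813 + 1137/39536 = 118458845929313765/182207579006768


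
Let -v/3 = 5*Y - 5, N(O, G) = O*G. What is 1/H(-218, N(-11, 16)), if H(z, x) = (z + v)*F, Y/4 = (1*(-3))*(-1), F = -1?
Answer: 1/383 ≈ 0.0026110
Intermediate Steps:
Y = 12 (Y = 4*((1*(-3))*(-1)) = 4*(-3*(-1)) = 4*3 = 12)
N(O, G) = G*O
v = -165 (v = -3*(5*12 - 5) = -3*(60 - 5) = -3*55 = -165)
H(z, x) = 165 - z (H(z, x) = (z - 165)*(-1) = (-165 + z)*(-1) = 165 - z)
1/H(-218, N(-11, 16)) = 1/(165 - 1*(-218)) = 1/(165 + 218) = 1/383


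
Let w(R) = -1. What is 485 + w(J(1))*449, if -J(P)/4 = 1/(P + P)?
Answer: 36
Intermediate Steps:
J(P) = -2/P (J(P) = -4/(P + P) = -4*1/(2*P) = -2/P)
485 + w(J(1))*449 = 485 - 1*449 = 485 - 449 = 36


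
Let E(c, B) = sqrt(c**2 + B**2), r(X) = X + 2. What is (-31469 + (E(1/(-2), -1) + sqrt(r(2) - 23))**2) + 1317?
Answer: -120679/4 + I*sqrt(95) ≈ -30170.0 + 9.7468*I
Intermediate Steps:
r(X) = 2 + X
E(c, B) = sqrt(B**2 + c**2)
(-31469 + (E(1/(-2), -1) + sqrt(r(2) - 23))**2) + 1317 = (-31469 + (sqrt((-1)**2 + (1/(-2))**2) + sqrt((2 + 2) - 23))**2) + 1317 = (-31469 + (sqrt(1 + (-1/2)**2) + sqrt(4 - 23))**2) + 1317 = (-31469 + (sqrt(1 + 1/4) + sqrt(-19))**2) + 1317 = (-31469 + (sqrt(5/4) + I*sqrt(19))**2) + 1317 = (-31469 + (sqrt(5)/2 + I*sqrt(19))**2) + 1317 = -30152 + (sqrt(5)/2 + I*sqrt(19))**2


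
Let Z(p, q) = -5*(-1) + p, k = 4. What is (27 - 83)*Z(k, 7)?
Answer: -504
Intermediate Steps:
Z(p, q) = 5 + p
(27 - 83)*Z(k, 7) = (27 - 83)*(5 + 4) = -56*9 = -504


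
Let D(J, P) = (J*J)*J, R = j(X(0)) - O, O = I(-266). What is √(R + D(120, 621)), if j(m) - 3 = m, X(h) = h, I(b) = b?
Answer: √1728269 ≈ 1314.6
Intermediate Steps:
j(m) = 3 + m
O = -266
R = 269 (R = (3 + 0) - 1*(-266) = 3 + 266 = 269)
D(J, P) = J³ (D(J, P) = J²*J = J³)
√(R + D(120, 621)) = √(269 + 120³) = √(269 + 1728000) = √1728269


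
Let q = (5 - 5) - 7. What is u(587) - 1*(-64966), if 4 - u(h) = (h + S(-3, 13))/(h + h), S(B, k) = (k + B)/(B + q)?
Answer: 38137097/587 ≈ 64970.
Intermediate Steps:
q = -7 (q = 0 - 7 = -7)
S(B, k) = (B + k)/(-7 + B) (S(B, k) = (k + B)/(B - 7) = (B + k)/(-7 + B))
u(h) = 4 - (-1 + h)/(2*h) (u(h) = 4 - (h + (-3 + 13)/(-7 - 3))/(h + h) = 4 - (h + 10/(-10))/(2*h) = 4 - (h - 1/10*10)*1/(2*h) = 4 - (h - 1)*1/(2*h) = 4 - (-1 + h)*1/(2*h) = 4 - (-1 + h)/(2*h))
u(587) - 1*(-64966) = (1/2)*(1 + 7*587)/587 - 1*(-64966) = (1/2)*(1/587)*(1 + 4109) + 64966 = (1/2)*(1/587)*4110 + 64966 = 2055/587 + 64966 = 38137097/587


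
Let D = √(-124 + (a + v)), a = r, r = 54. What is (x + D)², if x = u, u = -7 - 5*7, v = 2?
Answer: 1696 - 168*I*√17 ≈ 1696.0 - 692.68*I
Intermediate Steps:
a = 54
u = -42 (u = -7 - 35 = -42)
D = 2*I*√17 (D = √(-124 + (54 + 2)) = √(-124 + 56) = √(-68) = 2*I*√17 ≈ 8.2462*I)
x = -42
(x + D)² = (-42 + 2*I*√17)²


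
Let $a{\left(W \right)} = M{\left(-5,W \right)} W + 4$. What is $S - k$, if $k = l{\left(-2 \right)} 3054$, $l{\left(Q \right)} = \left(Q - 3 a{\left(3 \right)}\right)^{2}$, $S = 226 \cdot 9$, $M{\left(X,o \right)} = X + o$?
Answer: $-46830$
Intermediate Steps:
$a{\left(W \right)} = 4 + W \left(-5 + W\right)$ ($a{\left(W \right)} = \left(-5 + W\right) W + 4 = W \left(-5 + W\right) + 4 = 4 + W \left(-5 + W\right)$)
$S = 2034$
$l{\left(Q \right)} = \left(6 + Q\right)^{2}$ ($l{\left(Q \right)} = \left(Q - 3 \left(4 + 3 \left(-5 + 3\right)\right)\right)^{2} = \left(Q - 3 \left(4 + 3 \left(-2\right)\right)\right)^{2} = \left(Q - 3 \left(4 - 6\right)\right)^{2} = \left(Q - -6\right)^{2} = \left(Q + 6\right)^{2} = \left(6 + Q\right)^{2}$)
$k = 48864$ ($k = \left(6 - 2\right)^{2} \cdot 3054 = 4^{2} \cdot 3054 = 16 \cdot 3054 = 48864$)
$S - k = 2034 - 48864 = -46830$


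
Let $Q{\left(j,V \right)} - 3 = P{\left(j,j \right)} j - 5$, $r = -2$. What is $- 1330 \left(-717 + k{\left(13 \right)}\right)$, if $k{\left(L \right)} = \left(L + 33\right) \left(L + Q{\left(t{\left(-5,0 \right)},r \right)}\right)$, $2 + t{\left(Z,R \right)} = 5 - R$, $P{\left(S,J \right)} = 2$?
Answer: $-86450$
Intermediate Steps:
$t{\left(Z,R \right)} = 3 - R$ ($t{\left(Z,R \right)} = -2 - \left(-5 + R\right) = 3 - R$)
$Q{\left(j,V \right)} = -2 + 2 j$ ($Q{\left(j,V \right)} = 3 + \left(2 j - 5\right) = 3 + \left(-5 + 2 j\right) = -2 + 2 j$)
$k{\left(L \right)} = \left(4 + L\right) \left(33 + L\right)$ ($k{\left(L \right)} = \left(L + 33\right) \left(L - \left(2 - 2 \left(3 - 0\right)\right)\right) = \left(33 + L\right) \left(L - \left(2 - 2 \left(3 + 0\right)\right)\right) = \left(33 + L\right) \left(L + \left(-2 + 2 \cdot 3\right)\right) = \left(33 + L\right) \left(L + \left(-2 + 6\right)\right) = \left(33 + L\right) \left(L + 4\right) = \left(33 + L\right) \left(4 + L\right) = \left(4 + L\right) \left(33 + L\right)$)
$- 1330 \left(-717 + k{\left(13 \right)}\right) = - 1330 \left(-717 + \left(132 + 13^{2} + 37 \cdot 13\right)\right) = - 1330 \left(-717 + \left(132 + 169 + 481\right)\right) = - 1330 \left(-717 + 782\right) = \left(-1330\right) 65 = -86450$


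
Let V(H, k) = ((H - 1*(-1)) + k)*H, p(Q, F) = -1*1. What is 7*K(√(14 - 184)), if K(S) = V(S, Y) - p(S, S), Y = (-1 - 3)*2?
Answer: -1183 - 49*I*√170 ≈ -1183.0 - 638.88*I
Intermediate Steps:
p(Q, F) = -1
Y = -8 (Y = -4*2 = -8)
V(H, k) = H*(1 + H + k) (V(H, k) = ((H + 1) + k)*H = ((1 + H) + k)*H = (1 + H + k)*H = H*(1 + H + k))
K(S) = 1 + S*(-7 + S) (K(S) = S*(1 + S - 8) - 1*(-1) = S*(-7 + S) + 1 = 1 + S*(-7 + S))
7*K(√(14 - 184)) = 7*(1 + √(14 - 184)*(-7 + √(14 - 184))) = 7*(1 + √(-170)*(-7 + √(-170))) = 7*(1 + (I*√170)*(-7 + I*√170)) = 7*(1 + I*√170*(-7 + I*√170)) = 7 + 7*I*√170*(-7 + I*√170)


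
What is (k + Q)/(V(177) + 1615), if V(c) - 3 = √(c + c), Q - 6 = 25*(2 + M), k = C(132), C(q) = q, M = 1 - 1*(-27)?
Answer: 718392/1308785 - 444*√354/1308785 ≈ 0.54252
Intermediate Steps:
M = 28 (M = 1 + 27 = 28)
k = 132
Q = 756 (Q = 6 + 25*(2 + 28) = 6 + 25*30 = 6 + 750 = 756)
V(c) = 3 + √2*√c (V(c) = 3 + √(c + c) = 3 + √(2*c) = 3 + √2*√c)
(k + Q)/(V(177) + 1615) = (132 + 756)/((3 + √2*√177) + 1615) = 888/((3 + √354) + 1615) = 888/(1618 + √354)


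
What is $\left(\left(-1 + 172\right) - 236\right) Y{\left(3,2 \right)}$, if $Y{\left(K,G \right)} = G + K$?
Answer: $-325$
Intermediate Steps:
$\left(\left(-1 + 172\right) - 236\right) Y{\left(3,2 \right)} = \left(\left(-1 + 172\right) - 236\right) \left(2 + 3\right) = \left(171 - 236\right) 5 = \left(-65\right) 5 = -325$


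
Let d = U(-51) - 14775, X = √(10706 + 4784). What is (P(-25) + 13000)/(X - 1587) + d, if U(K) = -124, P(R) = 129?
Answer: -1963905776/131741 - 691*√15490/131741 ≈ -14908.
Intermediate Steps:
X = √15490 ≈ 124.46
d = -14899 (d = -124 - 14775 = -14899)
(P(-25) + 13000)/(X - 1587) + d = (129 + 13000)/(√15490 - 1587) - 14899 = 13129/(-1587 + √15490) - 14899 = -14899 + 13129/(-1587 + √15490)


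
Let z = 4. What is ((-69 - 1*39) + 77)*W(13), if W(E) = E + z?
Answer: -527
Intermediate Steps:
W(E) = 4 + E (W(E) = E + 4 = 4 + E)
((-69 - 1*39) + 77)*W(13) = ((-69 - 1*39) + 77)*(4 + 13) = ((-69 - 39) + 77)*17 = (-108 + 77)*17 = -31*17 = -527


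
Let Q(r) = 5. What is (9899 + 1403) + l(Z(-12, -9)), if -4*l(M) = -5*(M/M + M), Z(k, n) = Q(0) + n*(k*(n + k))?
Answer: 16949/2 ≈ 8474.5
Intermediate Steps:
Z(k, n) = 5 + k*n*(k + n) (Z(k, n) = 5 + n*(k*(n + k)) = 5 + n*(k*(k + n)) = 5 + k*n*(k + n))
l(M) = 5/4 + 5*M/4 (l(M) = -(-5)*(M/M + M)/4 = -(-5)*(1 + M)/4 = -(-5 - 5*M)/4 = 5/4 + 5*M/4)
(9899 + 1403) + l(Z(-12, -9)) = (9899 + 1403) + (5/4 + 5*(5 - 12*(-9)**2 - 9*(-12)**2)/4) = 11302 + (5/4 + 5*(5 - 12*81 - 9*144)/4) = 11302 + (5/4 + 5*(5 - 972 - 1296)/4) = 11302 + (5/4 + (5/4)*(-2263)) = 11302 + (5/4 - 11315/4) = 11302 - 5655/2 = 16949/2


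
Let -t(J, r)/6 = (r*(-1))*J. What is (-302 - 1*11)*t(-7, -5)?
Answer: -65730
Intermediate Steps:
t(J, r) = 6*J*r (t(J, r) = -6*r*(-1)*J = -6*(-r)*J = -(-6)*J*r = 6*J*r)
(-302 - 1*11)*t(-7, -5) = (-302 - 1*11)*(6*(-7)*(-5)) = (-302 - 11)*210 = -313*210 = -65730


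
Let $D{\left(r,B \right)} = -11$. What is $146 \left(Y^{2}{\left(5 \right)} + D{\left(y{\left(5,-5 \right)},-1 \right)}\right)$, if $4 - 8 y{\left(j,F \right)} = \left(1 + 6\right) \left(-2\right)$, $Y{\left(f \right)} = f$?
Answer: $2044$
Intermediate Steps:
$y{\left(j,F \right)} = \frac{9}{4}$ ($y{\left(j,F \right)} = \frac{1}{2} - \frac{\left(1 + 6\right) \left(-2\right)}{8} = \frac{1}{2} - \frac{7 \left(-2\right)}{8} = \frac{1}{2} - - \frac{7}{4} = \frac{1}{2} + \frac{7}{4} = \frac{9}{4}$)
$146 \left(Y^{2}{\left(5 \right)} + D{\left(y{\left(5,-5 \right)},-1 \right)}\right) = 146 \left(5^{2} - 11\right) = 146 \left(25 - 11\right) = 146 \cdot 14 = 2044$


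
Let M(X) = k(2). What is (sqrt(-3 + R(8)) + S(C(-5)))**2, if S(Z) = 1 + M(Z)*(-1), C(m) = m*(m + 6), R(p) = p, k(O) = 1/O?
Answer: 21/4 + sqrt(5) ≈ 7.4861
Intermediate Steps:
M(X) = 1/2
C(m) = m*(6 + m)
S(Z) = 1/2 (S(Z) = 1 + (1/2)*(-1) = 1 - 1/2 = 1/2)
(sqrt(-3 + R(8)) + S(C(-5)))**2 = (sqrt(-3 + 8) + 1/2)**2 = (sqrt(5) + 1/2)**2 = (1/2 + sqrt(5))**2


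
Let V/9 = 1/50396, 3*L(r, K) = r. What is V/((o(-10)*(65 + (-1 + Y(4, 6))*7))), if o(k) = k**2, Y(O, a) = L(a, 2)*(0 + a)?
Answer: 9/715623200 ≈ 1.2576e-8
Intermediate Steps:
L(r, K) = r/3
V = 9/50396 ≈ 0.00017859
Y(O, a) = a**2/3 (Y(O, a) = (a/3)*(0 + a) = (a/3)*a = a**2/3)
V/((o(-10)*(65 + (-1 + Y(4, 6))*7))) = 9/(50396*(((-10)**2*(65 + (-1 + (1/3)*6**2)*7)))) = 9/(50396*((100*(65 + (-1 + (1/3)*36)*7)))) = 9/(50396*((100*(65 + (-1 + 12)*7)))) = 9/(50396*((100*(65 + 11*7)))) = 9/(50396*((100*(65 + 77)))) = 9/(50396*((100*142))) = (9/50396)/14200 = (9/50396)*(1/14200) = 9/715623200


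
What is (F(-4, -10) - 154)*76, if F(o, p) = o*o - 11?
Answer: -11324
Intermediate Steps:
F(o, p) = -11 + o**2 (F(o, p) = o**2 - 11 = -11 + o**2)
(F(-4, -10) - 154)*76 = ((-11 + (-4)**2) - 154)*76 = ((-11 + 16) - 154)*76 = (5 - 154)*76 = -149*76 = -11324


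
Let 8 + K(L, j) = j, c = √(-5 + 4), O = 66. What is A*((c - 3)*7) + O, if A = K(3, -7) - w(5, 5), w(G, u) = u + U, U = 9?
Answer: 675 - 203*I ≈ 675.0 - 203.0*I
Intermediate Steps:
c = I (c = √(-1) = I ≈ 1.0*I)
K(L, j) = -8 + j
w(G, u) = 9 + u (w(G, u) = u + 9 = 9 + u)
A = -29 (A = (-8 - 7) - (9 + 5) = -15 - 1*14 = -15 - 14 = -29)
A*((c - 3)*7) + O = -29*(I - 3)*7 + 66 = -29*(-3 + I)*7 + 66 = -29*(-21 + 7*I) + 66 = (609 - 203*I) + 66 = 675 - 203*I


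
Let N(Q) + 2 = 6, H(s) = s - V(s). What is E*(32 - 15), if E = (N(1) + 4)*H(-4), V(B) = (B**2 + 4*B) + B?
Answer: 0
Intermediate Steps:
V(B) = B**2 + 5*B
H(s) = s - s*(5 + s)
N(Q) = 4 (N(Q) = -2 + 6 = 4)
E = 0 (E = (4 + 4)*(-4*(-4 - 1*(-4))) = 8*(-4*(-4 + 4)) = 8*(-4*0) = 8*0 = 0)
E*(32 - 15) = 0*(32 - 15) = 0*17 = 0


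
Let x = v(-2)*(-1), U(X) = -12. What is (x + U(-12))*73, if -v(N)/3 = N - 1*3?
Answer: -1971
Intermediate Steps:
v(N) = 9 - 3*N (v(N) = -3*(N - 1*3) = -3*(N - 3) = -3*(-3 + N) = 9 - 3*N)
x = -15 (x = (9 - 3*(-2))*(-1) = (9 + 6)*(-1) = 15*(-1) = -15)
(x + U(-12))*73 = (-15 - 12)*73 = -27*73 = -1971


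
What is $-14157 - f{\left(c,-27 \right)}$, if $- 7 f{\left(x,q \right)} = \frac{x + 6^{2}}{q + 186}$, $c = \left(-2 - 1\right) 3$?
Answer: $- \frac{5252238}{371} \approx -14157.0$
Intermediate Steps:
$c = -9$ ($c = \left(-3\right) 3 = -9$)
$f{\left(x,q \right)} = - \frac{36 + x}{7 \left(186 + q\right)}$ ($f{\left(x,q \right)} = - \frac{\left(x + 6^{2}\right) \frac{1}{q + 186}}{7} = - \frac{\left(x + 36\right) \frac{1}{186 + q}}{7} = - \frac{\left(36 + x\right) \frac{1}{186 + q}}{7} = - \frac{\frac{1}{186 + q} \left(36 + x\right)}{7} = - \frac{36 + x}{7 \left(186 + q\right)}$)
$-14157 - f{\left(c,-27 \right)} = -14157 - \frac{-36 - -9}{7 \left(186 - 27\right)} = -14157 - \frac{-36 + 9}{7 \cdot 159} = -14157 - \frac{1}{7} \cdot \frac{1}{159} \left(-27\right) = -14157 - - \frac{9}{371} = -14157 + \frac{9}{371} = - \frac{5252238}{371}$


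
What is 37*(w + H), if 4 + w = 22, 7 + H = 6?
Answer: 629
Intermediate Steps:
H = -1 (H = -7 + 6 = -1)
w = 18 (w = -4 + 22 = 18)
37*(w + H) = 37*(18 - 1) = 37*17 = 629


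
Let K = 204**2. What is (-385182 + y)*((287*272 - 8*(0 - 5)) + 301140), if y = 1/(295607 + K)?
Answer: -49260848716733740/337223 ≈ -1.4608e+11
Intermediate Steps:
K = 41616
y = 1/337223 (y = 1/(295607 + 41616) = 1/337223 ≈ 2.9654e-6)
(-385182 + y)*((287*272 - 8*(0 - 5)) + 301140) = (-385182 + 1/337223)*((287*272 - 8*(0 - 5)) + 301140) = -129892229585*((78064 - 8*(-5)) + 301140)/337223 = -129892229585*((78064 + 40) + 301140)/337223 = -129892229585*(78104 + 301140)/337223 = -129892229585/337223*379244 = -49260848716733740/337223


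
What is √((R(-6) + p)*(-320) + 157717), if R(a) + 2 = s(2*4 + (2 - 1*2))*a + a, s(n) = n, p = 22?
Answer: 3*√18733 ≈ 410.61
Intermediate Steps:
R(a) = -2 + 9*a (R(a) = -2 + ((2*4 + (2 - 1*2))*a + a) = -2 + ((8 + (2 - 2))*a + a) = -2 + ((8 + 0)*a + a) = -2 + (8*a + a) = -2 + 9*a)
√((R(-6) + p)*(-320) + 157717) = √(((-2 + 9*(-6)) + 22)*(-320) + 157717) = √(((-2 - 54) + 22)*(-320) + 157717) = √((-56 + 22)*(-320) + 157717) = √(-34*(-320) + 157717) = √(10880 + 157717) = √168597 = 3*√18733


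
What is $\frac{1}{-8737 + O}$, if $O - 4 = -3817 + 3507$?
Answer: $- \frac{1}{9043} \approx -0.00011058$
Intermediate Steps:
$O = -306$ ($O = 4 + \left(-3817 + 3507\right) = 4 - 310 = -306$)
$\frac{1}{-8737 + O} = \frac{1}{-8737 - 306} = \frac{1}{-9043} = - \frac{1}{9043}$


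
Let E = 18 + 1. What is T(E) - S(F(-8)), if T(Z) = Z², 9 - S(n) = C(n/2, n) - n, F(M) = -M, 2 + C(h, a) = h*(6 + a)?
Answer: 398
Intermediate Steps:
C(h, a) = -2 + h*(6 + a)
S(n) = 11 - 2*n - n²/2 (S(n) = 9 - ((-2 + 6*(n/2) + n*(n/2)) - n) = 9 - ((-2 + 3*n + n²/2) - n) = 9 - ((-2 + n²/2 + 3*n) - n) = 9 - (-2 + n²/2 + 2*n) = 9 + (2 - 2*n - n²/2) = 11 - 2*n - n²/2)
E = 19
T(E) - S(F(-8)) = 19² - (11 - (-2)*(-8) - (-1*(-8))²/2) = 361 - (11 - 2*8 - ½*8²) = 361 - (11 - 16 - ½*64) = 361 - (11 - 16 - 32) = 361 - 1*(-37) = 361 + 37 = 398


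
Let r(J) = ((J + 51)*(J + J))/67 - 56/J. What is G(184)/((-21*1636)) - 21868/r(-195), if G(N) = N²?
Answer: -636661641527/23523020682 ≈ -27.065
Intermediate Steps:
r(J) = -56/J + 2*J*(51 + J)/67 (r(J) = ((51 + J)*(2*J))*(1/67) - 56/J = (2*J*(51 + J))*(1/67) - 56/J = 2*J*(51 + J)/67 - 56/J = -56/J + 2*J*(51 + J)/67)
G(184)/((-21*1636)) - 21868/r(-195) = 184²/((-21*1636)) - 21868*(-13065/(2*(-1876 + (-195)²*(51 - 195)))) = 33856/(-34356) - 21868*(-13065/(2*(-1876 + 38025*(-144)))) = 33856*(-1/34356) - 21868*(-13065/(2*(-1876 - 5475600))) = -8464/8589 - 21868/((2/67)*(-1/195)*(-5477476)) = -8464/8589 - 21868/10954952/13065 = -8464/8589 - 21868*13065/10954952 = -8464/8589 - 71426355/2738738 = -636661641527/23523020682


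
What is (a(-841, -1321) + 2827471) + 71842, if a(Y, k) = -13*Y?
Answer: 2910246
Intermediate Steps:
(a(-841, -1321) + 2827471) + 71842 = (-13*(-841) + 2827471) + 71842 = (10933 + 2827471) + 71842 = 2838404 + 71842 = 2910246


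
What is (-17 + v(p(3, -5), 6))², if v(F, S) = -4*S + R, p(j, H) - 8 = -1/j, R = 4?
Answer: 1369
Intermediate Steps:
p(j, H) = 8 - 1/j
v(F, S) = 4 - 4*S (v(F, S) = -4*S + 4 = 4 - 4*S)
(-17 + v(p(3, -5), 6))² = (-17 + (4 - 4*6))² = (-17 + (4 - 24))² = (-17 - 20)² = (-37)² = 1369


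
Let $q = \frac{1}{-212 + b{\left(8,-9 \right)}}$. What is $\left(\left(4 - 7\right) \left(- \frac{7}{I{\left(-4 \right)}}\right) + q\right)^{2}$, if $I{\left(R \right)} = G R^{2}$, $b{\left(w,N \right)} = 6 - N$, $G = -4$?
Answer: $\frac{17648401}{158961664} \approx 0.11102$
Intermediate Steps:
$I{\left(R \right)} = - 4 R^{2}$
$q = - \frac{1}{197}$ ($q = \frac{1}{-212 + \left(6 - -9\right)} = \frac{1}{-212 + \left(6 + 9\right)} = \frac{1}{-212 + 15} = \frac{1}{-197} = - \frac{1}{197} \approx -0.0050761$)
$\left(\left(4 - 7\right) \left(- \frac{7}{I{\left(-4 \right)}}\right) + q\right)^{2} = \left(\left(4 - 7\right) \left(- \frac{7}{\left(-4\right) \left(-4\right)^{2}}\right) - \frac{1}{197}\right)^{2} = \left(- 3 \left(- \frac{7}{\left(-4\right) 16}\right) - \frac{1}{197}\right)^{2} = \left(- 3 \left(- \frac{7}{-64}\right) - \frac{1}{197}\right)^{2} = \left(- 3 \left(\left(-7\right) \left(- \frac{1}{64}\right)\right) - \frac{1}{197}\right)^{2} = \left(\left(-3\right) \frac{7}{64} - \frac{1}{197}\right)^{2} = \left(- \frac{21}{64} - \frac{1}{197}\right)^{2} = \left(- \frac{4201}{12608}\right)^{2} = \frac{17648401}{158961664}$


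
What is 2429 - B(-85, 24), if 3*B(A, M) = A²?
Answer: 62/3 ≈ 20.667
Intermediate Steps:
B(A, M) = A²/3
2429 - B(-85, 24) = 2429 - (-85)²/3 = 2429 - 7225/3 = 62/3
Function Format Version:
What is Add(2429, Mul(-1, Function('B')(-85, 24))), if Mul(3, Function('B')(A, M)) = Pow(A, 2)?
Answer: Rational(62, 3) ≈ 20.667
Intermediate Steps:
Function('B')(A, M) = Mul(Rational(1, 3), Pow(A, 2))
Add(2429, Mul(-1, Function('B')(-85, 24))) = Add(2429, Mul(-1, Mul(Rational(1, 3), Pow(-85, 2)))) = Add(2429, Mul(-1, Mul(Rational(1, 3), 7225))) = Add(2429, Mul(-1, Rational(7225, 3))) = Add(2429, Rational(-7225, 3)) = Rational(62, 3)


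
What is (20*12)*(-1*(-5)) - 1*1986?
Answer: -786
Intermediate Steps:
(20*12)*(-1*(-5)) - 1*1986 = 240*5 - 1986 = 1200 - 1986 = -786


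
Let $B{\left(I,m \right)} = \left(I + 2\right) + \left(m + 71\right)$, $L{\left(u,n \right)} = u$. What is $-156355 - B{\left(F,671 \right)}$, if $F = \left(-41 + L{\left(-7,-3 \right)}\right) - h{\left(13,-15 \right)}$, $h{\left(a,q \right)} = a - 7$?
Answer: $-157045$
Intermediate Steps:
$h{\left(a,q \right)} = -7 + a$
$F = -54$ ($F = \left(-41 - 7\right) - \left(-7 + 13\right) = -48 - 6 = -54$)
$B{\left(I,m \right)} = 73 + I + m$ ($B{\left(I,m \right)} = \left(2 + I\right) + \left(71 + m\right) = 73 + I + m$)
$-156355 - B{\left(F,671 \right)} = -156355 - \left(73 - 54 + 671\right) = -156355 - 690 = -157045$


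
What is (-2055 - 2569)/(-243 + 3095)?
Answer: -1156/713 ≈ -1.6213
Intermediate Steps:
(-2055 - 2569)/(-243 + 3095) = -4624/2852 = -4624*1/2852 = -1156/713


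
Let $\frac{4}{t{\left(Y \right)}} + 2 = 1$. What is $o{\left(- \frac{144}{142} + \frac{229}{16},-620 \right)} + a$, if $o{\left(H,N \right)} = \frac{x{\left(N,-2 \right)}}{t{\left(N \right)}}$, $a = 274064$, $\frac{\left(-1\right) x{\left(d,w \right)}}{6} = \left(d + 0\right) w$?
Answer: $275924$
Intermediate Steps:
$x{\left(d,w \right)} = - 6 d w$ ($x{\left(d,w \right)} = - 6 \left(d + 0\right) w = - 6 d w$)
$t{\left(Y \right)} = -4$ ($t{\left(Y \right)} = \frac{4}{-2 + 1} = \frac{4}{-1} = 4 \left(-1\right) = -4$)
$o{\left(H,N \right)} = - 3 N$ ($o{\left(H,N \right)} = \frac{\left(-6\right) N \left(-2\right)}{-4} = 12 N \left(- \frac{1}{4}\right) = - 3 N$)
$o{\left(- \frac{144}{142} + \frac{229}{16},-620 \right)} + a = \left(-3\right) \left(-620\right) + 274064 = 1860 + 274064 = 275924$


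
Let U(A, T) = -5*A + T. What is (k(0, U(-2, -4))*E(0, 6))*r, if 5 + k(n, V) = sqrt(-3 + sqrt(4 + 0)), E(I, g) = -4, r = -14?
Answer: -280 + 56*I ≈ -280.0 + 56.0*I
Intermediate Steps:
U(A, T) = T - 5*A
k(n, V) = -5 + I (k(n, V) = -5 + sqrt(-3 + sqrt(4 + 0)) = -5 + sqrt(-3 + sqrt(4)) = -5 + sqrt(-3 + 2) = -5 + sqrt(-1) = -5 + I)
(k(0, U(-2, -4))*E(0, 6))*r = ((-5 + I)*(-4))*(-14) = (20 - 4*I)*(-14) = -280 + 56*I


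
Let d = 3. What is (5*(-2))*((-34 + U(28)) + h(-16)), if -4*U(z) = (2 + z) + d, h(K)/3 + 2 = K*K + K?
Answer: -13435/2 ≈ -6717.5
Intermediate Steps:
h(K) = -6 + 3*K + 3*K**2 (h(K) = -6 + 3*(K*K + K) = -6 + 3*(K**2 + K) = -6 + 3*(K + K**2) = -6 + (3*K + 3*K**2) = -6 + 3*K + 3*K**2)
U(z) = -5/4 - z/4 (U(z) = -((2 + z) + 3)/4 = -(5 + z)/4 = -5/4 - z/4)
(5*(-2))*((-34 + U(28)) + h(-16)) = (5*(-2))*((-34 + (-5/4 - 1/4*28)) + (-6 + 3*(-16) + 3*(-16)**2)) = -10*((-34 + (-5/4 - 7)) + (-6 - 48 + 3*256)) = -10*((-34 - 33/4) + (-6 - 48 + 768)) = -10*(-169/4 + 714) = -10*2687/4 = -13435/2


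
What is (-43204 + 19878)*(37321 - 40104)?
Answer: 64916258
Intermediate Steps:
(-43204 + 19878)*(37321 - 40104) = -23326*(-2783) = 64916258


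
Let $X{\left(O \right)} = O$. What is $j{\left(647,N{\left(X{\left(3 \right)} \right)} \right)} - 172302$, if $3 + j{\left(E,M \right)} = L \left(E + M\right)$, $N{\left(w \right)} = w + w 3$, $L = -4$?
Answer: $-174941$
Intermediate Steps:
$N{\left(w \right)} = 4 w$ ($N{\left(w \right)} = w + 3 w = 4 w$)
$j{\left(E,M \right)} = -3 - 4 E - 4 M$ ($j{\left(E,M \right)} = -3 - 4 \left(E + M\right) = -3 - \left(4 E + 4 M\right) = -3 - 4 E - 4 M$)
$j{\left(647,N{\left(X{\left(3 \right)} \right)} \right)} - 172302 = \left(-3 - 2588 - 4 \cdot 4 \cdot 3\right) - 172302 = \left(-3 - 2588 - 48\right) - 172302 = -2639 - 172302 = -174941$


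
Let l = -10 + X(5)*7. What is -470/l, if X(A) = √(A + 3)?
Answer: -1175/73 - 1645*√2/73 ≈ -47.964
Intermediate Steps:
X(A) = √(3 + A)
l = -10 + 14*√2 (l = -10 + √(3 + 5)*7 = -10 + √8*7 = -10 + (2*√2)*7 = -10 + 14*√2 ≈ 9.7990)
-470/l = -470/(-10 + 14*√2)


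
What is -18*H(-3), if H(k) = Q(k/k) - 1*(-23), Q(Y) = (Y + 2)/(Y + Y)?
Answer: -441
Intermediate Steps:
Q(Y) = (2 + Y)/(2*Y) (Q(Y) = (2 + Y)/((2*Y)) = (2 + Y)*(1/(2*Y)) = (2 + Y)/(2*Y))
H(k) = 49/2 (H(k) = (2 + k/k)/(2*((k/k))) - 1*(-23) = (½)*(2 + 1)/1 + 23 = (½)*1*3 + 23 = 3/2 + 23 = 49/2)
-18*H(-3) = -18*49/2 = -441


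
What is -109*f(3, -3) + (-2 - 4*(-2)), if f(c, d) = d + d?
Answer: 660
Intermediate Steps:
f(c, d) = 2*d
-109*f(3, -3) + (-2 - 4*(-2)) = -218*(-3) + (-2 - 4*(-2)) = -109*(-6) + (-2 + 8) = 654 + 6 = 660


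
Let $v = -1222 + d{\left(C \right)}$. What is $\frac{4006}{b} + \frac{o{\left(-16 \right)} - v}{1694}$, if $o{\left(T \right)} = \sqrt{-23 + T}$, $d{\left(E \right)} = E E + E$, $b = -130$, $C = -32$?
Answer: $- \frac{1689066}{55055} + \frac{i \sqrt{39}}{1694} \approx -30.68 + 0.0036865 i$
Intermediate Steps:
$d{\left(E \right)} = E + E^{2}$ ($d{\left(E \right)} = E^{2} + E = E + E^{2}$)
$v = -230$ ($v = -1222 - 32 \left(1 - 32\right) = -1222 - -992 = -1222 + 992 = -230$)
$\frac{4006}{b} + \frac{o{\left(-16 \right)} - v}{1694} = \frac{4006}{-130} + \frac{\sqrt{-23 - 16} - -230}{1694} = 4006 \left(- \frac{1}{130}\right) + \left(\sqrt{-39} + 230\right) \frac{1}{1694} = - \frac{2003}{65} + \left(i \sqrt{39} + 230\right) \frac{1}{1694} = - \frac{2003}{65} + \left(230 + i \sqrt{39}\right) \frac{1}{1694} = - \frac{2003}{65} + \left(\frac{115}{847} + \frac{i \sqrt{39}}{1694}\right) = - \frac{1689066}{55055} + \frac{i \sqrt{39}}{1694}$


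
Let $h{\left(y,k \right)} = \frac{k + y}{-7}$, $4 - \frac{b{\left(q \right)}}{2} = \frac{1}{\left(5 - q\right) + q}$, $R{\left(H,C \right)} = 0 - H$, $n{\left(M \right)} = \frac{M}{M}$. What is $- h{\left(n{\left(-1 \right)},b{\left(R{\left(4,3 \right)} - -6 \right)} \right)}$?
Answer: $\frac{43}{35} \approx 1.2286$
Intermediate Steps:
$n{\left(M \right)} = 1$
$R{\left(H,C \right)} = - H$
$b{\left(q \right)} = \frac{38}{5}$ ($b{\left(q \right)} = 8 - \frac{2}{\left(5 - q\right) + q} = 8 - \frac{2}{5} = \frac{38}{5}$)
$h{\left(y,k \right)} = - \frac{k}{7} - \frac{y}{7}$ ($h{\left(y,k \right)} = \left(k + y\right) \left(- \frac{1}{7}\right) = - \frac{k}{7} - \frac{y}{7}$)
$- h{\left(n{\left(-1 \right)},b{\left(R{\left(4,3 \right)} - -6 \right)} \right)} = - (\left(- \frac{1}{7}\right) \frac{38}{5} - \frac{1}{7}) = - (- \frac{38}{35} - \frac{1}{7}) = \left(-1\right) \left(- \frac{43}{35}\right) = \frac{43}{35}$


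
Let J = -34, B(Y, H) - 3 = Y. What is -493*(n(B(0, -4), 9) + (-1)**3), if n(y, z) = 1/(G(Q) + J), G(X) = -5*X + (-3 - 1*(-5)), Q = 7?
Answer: 33524/67 ≈ 500.36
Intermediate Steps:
B(Y, H) = 3 + Y
G(X) = 2 - 5*X (G(X) = -5*X + (-3 + 5) = -5*X + 2 = 2 - 5*X)
n(y, z) = -1/67 (n(y, z) = 1/((2 - 5*7) - 34) = 1/((2 - 35) - 34) = 1/(-33 - 34) = 1/(-67) = -1/67)
-493*(n(B(0, -4), 9) + (-1)**3) = -493*(-1/67 + (-1)**3) = -493*(-1/67 - 1) = -493*(-68/67) = 33524/67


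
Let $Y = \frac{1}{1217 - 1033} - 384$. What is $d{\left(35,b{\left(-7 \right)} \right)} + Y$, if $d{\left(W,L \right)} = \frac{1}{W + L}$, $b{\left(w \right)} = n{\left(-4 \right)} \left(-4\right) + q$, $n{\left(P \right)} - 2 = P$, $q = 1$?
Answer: $- \frac{777159}{2024} \approx -383.97$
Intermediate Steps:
$n{\left(P \right)} = 2 + P$
$b{\left(w \right)} = 9$ ($b{\left(w \right)} = \left(2 - 4\right) \left(-4\right) + 1 = \left(-2\right) \left(-4\right) + 1 = 8 + 1 = 9$)
$d{\left(W,L \right)} = \frac{1}{L + W}$
$Y = - \frac{70655}{184}$ ($Y = \frac{1}{184} - 384 = - \frac{70655}{184} \approx -383.99$)
$d{\left(35,b{\left(-7 \right)} \right)} + Y = \frac{1}{9 + 35} - \frac{70655}{184} = \frac{1}{44} - \frac{70655}{184} = - \frac{777159}{2024}$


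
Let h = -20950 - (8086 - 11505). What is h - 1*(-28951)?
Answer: 11420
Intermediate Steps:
h = -17531 (h = -20950 - 1*(-3419) = -20950 + 3419 = -17531)
h - 1*(-28951) = -17531 - 1*(-28951) = -17531 + 28951 = 11420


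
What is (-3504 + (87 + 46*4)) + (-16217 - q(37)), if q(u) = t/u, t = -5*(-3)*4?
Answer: -719710/37 ≈ -19452.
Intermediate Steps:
t = 60 (t = 15*4 = 60)
q(u) = 60/u
(-3504 + (87 + 46*4)) + (-16217 - q(37)) = (-3504 + (87 + 46*4)) + (-16217 - 60/37) = (-3504 + (87 + 184)) + (-16217 - 60/37) = (-3504 + 271) + (-16217 - 1*60/37) = -3233 + (-16217 - 60/37) = -3233 - 600089/37 = -719710/37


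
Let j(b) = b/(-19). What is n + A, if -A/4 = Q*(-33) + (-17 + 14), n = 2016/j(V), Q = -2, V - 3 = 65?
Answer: -13860/17 ≈ -815.29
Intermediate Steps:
V = 68 (V = 3 + 65 = 68)
j(b) = -b/19 (j(b) = b*(-1/19) = -b/19)
n = -9576/17 (n = 2016/((-1/19*68)) = 2016/(-68/19) = 2016*(-19/68) = -9576/17 ≈ -563.29)
A = -252 (A = -4*(-2*(-33) + (-17 + 14)) = -4*(66 - 3) = -4*63 = -252)
n + A = -9576/17 - 252 = -13860/17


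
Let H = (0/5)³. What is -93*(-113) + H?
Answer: 10509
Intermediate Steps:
H = 0 (H = (0*(⅕))³ = 0³ = 0)
-93*(-113) + H = -93*(-113) + 0 = 10509 + 0 = 10509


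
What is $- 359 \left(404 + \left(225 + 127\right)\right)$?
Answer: $-271404$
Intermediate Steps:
$- 359 \left(404 + \left(225 + 127\right)\right) = - 359 \left(404 + 352\right) = \left(-359\right) 756 = -271404$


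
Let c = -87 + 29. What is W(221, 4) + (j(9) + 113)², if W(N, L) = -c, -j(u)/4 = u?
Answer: 5987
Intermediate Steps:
j(u) = -4*u
c = -58
W(N, L) = 58 (W(N, L) = -1*(-58) = 58)
W(221, 4) + (j(9) + 113)² = 58 + (-4*9 + 113)² = 58 + (-36 + 113)² = 58 + 77² = 58 + 5929 = 5987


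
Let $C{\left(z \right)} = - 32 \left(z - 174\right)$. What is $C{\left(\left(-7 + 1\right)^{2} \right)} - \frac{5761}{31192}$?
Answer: $\frac{19676873}{4456} \approx 4415.8$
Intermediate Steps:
$C{\left(z \right)} = 5568 - 32 z$ ($C{\left(z \right)} = - 32 \left(-174 + z\right) = 5568 - 32 z$)
$C{\left(\left(-7 + 1\right)^{2} \right)} - \frac{5761}{31192} = \left(5568 - 32 \left(-7 + 1\right)^{2}\right) - \frac{5761}{31192} = \left(5568 - 32 \left(-6\right)^{2}\right) - 5761 \cdot \frac{1}{31192} = \left(5568 - 1152\right) - \frac{823}{4456} = 4416 - \frac{823}{4456} = \frac{19676873}{4456}$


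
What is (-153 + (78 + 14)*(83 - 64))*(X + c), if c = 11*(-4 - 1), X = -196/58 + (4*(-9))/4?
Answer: -107470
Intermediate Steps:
X = -359/29 (X = -196*1/58 - 36*¼ = -98/29 - 9 = -359/29 ≈ -12.379)
c = -55 (c = 11*(-5) = -55)
(-153 + (78 + 14)*(83 - 64))*(X + c) = (-153 + (78 + 14)*(83 - 64))*(-359/29 - 55) = (-153 + 92*19)*(-1954/29) = (-153 + 1748)*(-1954/29) = 1595*(-1954/29) = -107470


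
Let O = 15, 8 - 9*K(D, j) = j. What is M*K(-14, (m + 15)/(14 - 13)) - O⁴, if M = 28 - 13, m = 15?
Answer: -151985/3 ≈ -50662.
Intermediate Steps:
K(D, j) = 8/9 - j/9
M = 15
M*K(-14, (m + 15)/(14 - 13)) - O⁴ = 15*(8/9 - (15 + 15)/(9*(14 - 13))) - 1*15⁴ = 15*(8/9 - 10/(3*1)) - 1*50625 = 15*(8/9 - 10/3) - 50625 = 15*(-22/9) - 50625 = -110/3 - 50625 = -151985/3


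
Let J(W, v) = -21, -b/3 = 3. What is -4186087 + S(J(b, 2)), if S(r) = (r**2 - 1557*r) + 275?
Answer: -4152674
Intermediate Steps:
b = -9 (b = -3*3 = -9)
S(r) = 275 + r**2 - 1557*r
-4186087 + S(J(b, 2)) = -4186087 + (275 + (-21)**2 - 1557*(-21)) = -4186087 + (275 + 441 + 32697) = -4186087 + 33413 = -4152674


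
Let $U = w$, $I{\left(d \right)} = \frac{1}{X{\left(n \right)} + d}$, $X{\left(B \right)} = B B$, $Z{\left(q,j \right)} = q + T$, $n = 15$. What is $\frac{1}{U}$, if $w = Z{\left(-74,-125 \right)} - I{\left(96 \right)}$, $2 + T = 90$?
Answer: $\frac{321}{4493} \approx 0.071445$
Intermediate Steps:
$T = 88$ ($T = -2 + 90 = 88$)
$Z{\left(q,j \right)} = 88 + q$ ($Z{\left(q,j \right)} = q + 88 = 88 + q$)
$X{\left(B \right)} = B^{2}$
$I{\left(d \right)} = \frac{1}{225 + d}$ ($I{\left(d \right)} = \frac{1}{15^{2} + d} = \frac{1}{225 + d}$)
$w = \frac{4493}{321}$ ($w = \left(88 - 74\right) - \frac{1}{225 + 96} = 14 - \frac{1}{321} = \frac{4493}{321} \approx 13.997$)
$U = \frac{4493}{321} \approx 13.997$
$\frac{1}{U} = \frac{1}{\frac{4493}{321}} = \frac{321}{4493}$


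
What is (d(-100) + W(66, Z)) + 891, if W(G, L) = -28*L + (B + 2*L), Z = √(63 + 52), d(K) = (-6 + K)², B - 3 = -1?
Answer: 12129 - 26*√115 ≈ 11850.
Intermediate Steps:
B = 2 (B = 3 - 1 = 2)
Z = √115 ≈ 10.724
W(G, L) = 2 - 26*L (W(G, L) = -28*L + (2 + 2*L) = 2 - 26*L)
(d(-100) + W(66, Z)) + 891 = ((-6 - 100)² + (2 - 26*√115)) + 891 = ((-106)² + (2 - 26*√115)) + 891 = (11236 + (2 - 26*√115)) + 891 = (11238 - 26*√115) + 891 = 12129 - 26*√115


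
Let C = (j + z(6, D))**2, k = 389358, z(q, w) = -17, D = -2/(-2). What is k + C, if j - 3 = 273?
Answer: 456439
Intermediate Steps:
D = 1 (D = -2*(-1/2) = 1)
j = 276 (j = 3 + 273 = 276)
C = 67081 (C = (276 - 17)**2 = 259**2 = 67081)
k + C = 389358 + 67081 = 456439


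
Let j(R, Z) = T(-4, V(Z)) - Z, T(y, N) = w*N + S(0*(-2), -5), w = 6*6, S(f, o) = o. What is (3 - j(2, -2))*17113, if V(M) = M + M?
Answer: 2566950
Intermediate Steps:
w = 36
V(M) = 2*M
T(y, N) = -5 + 36*N (T(y, N) = 36*N - 5 = -5 + 36*N)
j(R, Z) = -5 + 71*Z (j(R, Z) = (-5 + 36*(2*Z)) - Z = (-5 + 72*Z) - Z = -5 + 71*Z)
(3 - j(2, -2))*17113 = (3 - (-5 + 71*(-2)))*17113 = (3 - (-5 - 142))*17113 = (3 - 1*(-147))*17113 = (3 + 147)*17113 = 150*17113 = 2566950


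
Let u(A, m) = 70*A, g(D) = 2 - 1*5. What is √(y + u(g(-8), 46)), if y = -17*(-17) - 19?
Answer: 2*√15 ≈ 7.7460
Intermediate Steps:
g(D) = -3 (g(D) = 2 - 5 = -3)
y = 270 (y = 289 - 19 = 270)
√(y + u(g(-8), 46)) = √(270 + 70*(-3)) = √(270 - 210) = √60 = 2*√15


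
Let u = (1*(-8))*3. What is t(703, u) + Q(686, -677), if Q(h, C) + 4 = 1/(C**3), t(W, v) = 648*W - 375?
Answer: 141232571155944/310288733 ≈ 4.5517e+5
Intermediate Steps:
u = -24 (u = -8*3 = -24)
t(W, v) = -375 + 648*W
Q(h, C) = -4 + C**(-3) (Q(h, C) = -4 + 1/(C**3) = -4 + C**(-3))
t(703, u) + Q(686, -677) = (-375 + 648*703) + (-4 + (-677)**(-3)) = (-375 + 455544) + (-4 - 1/310288733) = 455169 - 1241154933/310288733 = 141232571155944/310288733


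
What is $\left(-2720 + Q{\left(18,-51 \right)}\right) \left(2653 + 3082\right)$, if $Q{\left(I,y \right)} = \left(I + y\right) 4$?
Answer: $-16356220$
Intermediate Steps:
$Q{\left(I,y \right)} = 4 I + 4 y$
$\left(-2720 + Q{\left(18,-51 \right)}\right) \left(2653 + 3082\right) = \left(-2720 + \left(4 \cdot 18 + 4 \left(-51\right)\right)\right) \left(2653 + 3082\right) = \left(-2720 + \left(72 - 204\right)\right) 5735 = \left(-2720 - 132\right) 5735 = \left(-2852\right) 5735 = -16356220$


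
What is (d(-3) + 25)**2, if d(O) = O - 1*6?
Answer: 256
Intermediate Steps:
d(O) = -6 + O (d(O) = O - 6 = -6 + O)
(d(-3) + 25)**2 = ((-6 - 3) + 25)**2 = (-9 + 25)**2 = 16**2 = 256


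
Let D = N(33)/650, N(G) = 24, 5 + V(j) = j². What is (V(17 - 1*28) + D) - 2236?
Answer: -688988/325 ≈ -2120.0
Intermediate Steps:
V(j) = -5 + j²
D = 12/325 (D = 24/650 = 24*(1/650) = 12/325 ≈ 0.036923)
(V(17 - 1*28) + D) - 2236 = ((-5 + (17 - 1*28)²) + 12/325) - 2236 = ((-5 + (17 - 28)²) + 12/325) - 2236 = ((-5 + (-11)²) + 12/325) - 2236 = ((-5 + 121) + 12/325) - 2236 = (116 + 12/325) - 2236 = 37712/325 - 2236 = -688988/325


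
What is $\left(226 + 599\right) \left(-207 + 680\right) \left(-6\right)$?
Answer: $-2341350$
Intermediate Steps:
$\left(226 + 599\right) \left(-207 + 680\right) \left(-6\right) = 825 \cdot 473 \left(-6\right) = 390225 \left(-6\right) = -2341350$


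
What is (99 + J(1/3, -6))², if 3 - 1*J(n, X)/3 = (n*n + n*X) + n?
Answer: 114244/9 ≈ 12694.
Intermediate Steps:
J(n, X) = 9 - 3*n - 3*n² - 3*X*n (J(n, X) = 9 - 3*((n*n + n*X) + n) = 9 - 3*((n² + X*n) + n) = 9 - 3*(n + n² + X*n) = 9 + (-3*n - 3*n² - 3*X*n) = 9 - 3*n - 3*n² - 3*X*n)
(99 + J(1/3, -6))² = (99 + (9 - 3/3 - 3*(1/3)² - 3*(-6)/3))² = (99 + (9 - 3*⅓ - 3*(⅓)² - 3*(-6)*⅓))² = (99 + (9 - 1 - 3*⅑ + 6))² = (99 + (9 - 1 - ⅓ + 6))² = (99 + 41/3)² = (338/3)² = 114244/9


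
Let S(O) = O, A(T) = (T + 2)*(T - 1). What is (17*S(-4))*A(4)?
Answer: -1224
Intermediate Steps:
A(T) = (-1 + T)*(2 + T) (A(T) = (2 + T)*(-1 + T) = (-1 + T)*(2 + T))
(17*S(-4))*A(4) = (17*(-4))*(-2 + 4 + 4²) = -68*(-2 + 4 + 16) = -68*18 = -1224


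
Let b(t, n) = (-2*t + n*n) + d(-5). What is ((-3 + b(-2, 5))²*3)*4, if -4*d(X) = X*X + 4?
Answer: 16875/4 ≈ 4218.8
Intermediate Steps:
d(X) = -1 - X²/4 (d(X) = -(X*X + 4)/4 = -(X² + 4)/4 = -(4 + X²)/4 = -1 - X²/4)
b(t, n) = -29/4 + n² - 2*t (b(t, n) = (-2*t + n*n) + (-1 - ¼*(-5)²) = (-2*t + n²) + (-1 - ¼*25) = (n² - 2*t) + (-1 - 25/4) = (n² - 2*t) - 29/4 = -29/4 + n² - 2*t)
((-3 + b(-2, 5))²*3)*4 = ((-3 + (-29/4 + 5² - 2*(-2)))²*3)*4 = ((-3 + (-29/4 + 25 + 4))²*3)*4 = ((-3 + 87/4)²*3)*4 = ((75/4)²*3)*4 = ((5625/16)*3)*4 = (16875/16)*4 = 16875/4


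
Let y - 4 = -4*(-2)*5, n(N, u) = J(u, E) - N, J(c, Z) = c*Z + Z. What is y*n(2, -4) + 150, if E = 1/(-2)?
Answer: 128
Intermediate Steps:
E = -½ ≈ -0.50000
J(c, Z) = Z + Z*c (J(c, Z) = Z*c + Z = Z + Z*c)
n(N, u) = -½ - N - u/2 (n(N, u) = -(1 + u)/2 - N = (-½ - u/2) - N = -½ - N - u/2)
y = 44 (y = 4 - 4*(-2)*5 = 4 + 8*5 = 4 + 40 = 44)
y*n(2, -4) + 150 = 44*(-½ - 1*2 - ½*(-4)) + 150 = 44*(-½ - 2 + 2) + 150 = 44*(-½) + 150 = -22 + 150 = 128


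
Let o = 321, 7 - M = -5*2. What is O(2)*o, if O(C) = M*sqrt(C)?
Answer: 5457*sqrt(2) ≈ 7717.4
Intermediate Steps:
M = 17 (M = 7 - (-5)*2 = 7 - 1*(-10) = 7 + 10 = 17)
O(C) = 17*sqrt(C)
O(2)*o = (17*sqrt(2))*321 = 5457*sqrt(2)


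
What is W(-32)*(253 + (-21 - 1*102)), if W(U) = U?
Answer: -4160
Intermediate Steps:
W(-32)*(253 + (-21 - 1*102)) = -32*(253 + (-21 - 1*102)) = -32*(253 + (-21 - 102)) = -32*(253 - 123) = -32*130 = -4160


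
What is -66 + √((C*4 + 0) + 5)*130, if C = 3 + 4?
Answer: -66 + 130*√33 ≈ 680.79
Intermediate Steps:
C = 7
-66 + √((C*4 + 0) + 5)*130 = -66 + √((7*4 + 0) + 5)*130 = -66 + √((28 + 0) + 5)*130 = -66 + √(28 + 5)*130 = -66 + √33*130 = -66 + 130*√33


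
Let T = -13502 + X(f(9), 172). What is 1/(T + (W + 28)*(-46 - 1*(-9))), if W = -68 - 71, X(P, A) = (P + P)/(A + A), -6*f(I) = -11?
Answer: -1032/9695629 ≈ -0.00010644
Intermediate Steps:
f(I) = 11/6 (f(I) = -⅙*(-11) = 11/6)
X(P, A) = P/A (X(P, A) = (2*P)/((2*A)) = (2*P)*(1/(2*A)) = P/A)
W = -139
T = -13934053/1032 (T = -13502 + (11/6)/172 = -13502 + (11/6)*(1/172) = -13502 + 11/1032 = -13934053/1032 ≈ -13502.)
1/(T + (W + 28)*(-46 - 1*(-9))) = 1/(-13934053/1032 + (-139 + 28)*(-46 - 1*(-9))) = 1/(-13934053/1032 - 111*(-46 + 9)) = 1/(-13934053/1032 - 111*(-37)) = 1/(-13934053/1032 + 4107) = 1/(-9695629/1032) = -1032/9695629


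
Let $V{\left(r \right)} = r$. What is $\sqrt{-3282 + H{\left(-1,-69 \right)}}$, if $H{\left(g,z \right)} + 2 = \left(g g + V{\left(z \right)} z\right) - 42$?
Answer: $2 \sqrt{359} \approx 37.895$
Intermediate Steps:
$H{\left(g,z \right)} = -44 + g^{2} + z^{2}$ ($H{\left(g,z \right)} = -2 - \left(42 - g g - z z\right) = -2 - \left(42 - g^{2} - z^{2}\right) = -2 + \left(-42 + g^{2} + z^{2}\right) = -44 + g^{2} + z^{2}$)
$\sqrt{-3282 + H{\left(-1,-69 \right)}} = \sqrt{-3282 + \left(-44 + \left(-1\right)^{2} + \left(-69\right)^{2}\right)} = \sqrt{-3282 + \left(-44 + 1 + 4761\right)} = \sqrt{-3282 + 4718} = \sqrt{1436} = 2 \sqrt{359}$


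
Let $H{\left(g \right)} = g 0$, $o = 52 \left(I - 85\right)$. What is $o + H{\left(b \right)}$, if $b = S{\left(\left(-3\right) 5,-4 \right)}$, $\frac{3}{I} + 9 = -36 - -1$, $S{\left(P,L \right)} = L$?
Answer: $- \frac{48659}{11} \approx -4423.5$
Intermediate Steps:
$I = - \frac{3}{44}$ ($I = \frac{3}{-9 - 35} = \frac{3}{-44} = 3 \left(- \frac{1}{44}\right) = - \frac{3}{44} \approx -0.068182$)
$b = -4$
$o = - \frac{48659}{11}$ ($o = 52 \left(- \frac{3}{44} - 85\right) = 52 \left(- \frac{3743}{44}\right) = - \frac{48659}{11} \approx -4423.5$)
$H{\left(g \right)} = 0$
$o + H{\left(b \right)} = - \frac{48659}{11} + 0 = - \frac{48659}{11}$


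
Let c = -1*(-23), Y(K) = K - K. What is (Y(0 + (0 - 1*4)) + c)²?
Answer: 529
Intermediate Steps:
Y(K) = 0
c = 23
(Y(0 + (0 - 1*4)) + c)² = (0 + 23)² = 23² = 529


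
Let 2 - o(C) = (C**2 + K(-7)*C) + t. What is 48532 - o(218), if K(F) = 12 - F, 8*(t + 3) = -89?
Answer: 801455/8 ≈ 1.0018e+5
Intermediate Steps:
t = -113/8 (t = -3 + (1/8)*(-89) = -3 - 89/8 = -113/8 ≈ -14.125)
o(C) = 129/8 - C**2 - 19*C (o(C) = 2 - ((C**2 + (12 - 1*(-7))*C) - 113/8) = 2 - ((C**2 + (12 + 7)*C) - 113/8) = 2 - ((C**2 + 19*C) - 113/8) = 2 - (-113/8 + C**2 + 19*C) = 2 + (113/8 - C**2 - 19*C) = 129/8 - C**2 - 19*C)
48532 - o(218) = 48532 - (129/8 - 1*218**2 - 19*218) = 48532 - (129/8 - 1*47524 - 4142) = 48532 - (129/8 - 47524 - 4142) = 48532 - 1*(-413199/8) = 48532 + 413199/8 = 801455/8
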